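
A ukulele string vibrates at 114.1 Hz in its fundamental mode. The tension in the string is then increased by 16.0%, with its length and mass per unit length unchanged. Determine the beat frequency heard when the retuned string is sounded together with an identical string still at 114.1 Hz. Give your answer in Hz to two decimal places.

For a string, f ∝ √T, so the new frequency is 114.1·√1.160 = 122.8895 Hz.
f_beat = |122.8895 − 114.1| = 8.79 Hz.

8.79 Hz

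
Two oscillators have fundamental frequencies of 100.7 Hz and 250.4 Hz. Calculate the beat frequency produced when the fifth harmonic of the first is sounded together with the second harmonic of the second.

2.7 Hz

Fifth harmonic of the first: 5·100.7 = 503.5 Hz.
Second harmonic of the second: 2·250.4 = 500.8 Hz.
f_beat = |503.5 − 500.8| = 2.7 Hz.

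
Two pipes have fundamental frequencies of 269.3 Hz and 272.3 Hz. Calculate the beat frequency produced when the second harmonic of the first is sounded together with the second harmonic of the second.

6.0 Hz

Second harmonic of the first: 2·269.3 = 538.6 Hz.
Second harmonic of the second: 2·272.3 = 544.6 Hz.
f_beat = |538.6 − 544.6| = 6.0 Hz.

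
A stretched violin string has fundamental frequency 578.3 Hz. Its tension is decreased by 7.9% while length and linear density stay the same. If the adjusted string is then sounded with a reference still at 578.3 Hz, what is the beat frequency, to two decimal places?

23.31 Hz

For a string, f ∝ √T, so the new frequency is 578.3·√0.921 = 554.9873 Hz.
f_beat = |554.9873 − 578.3| = 23.31 Hz.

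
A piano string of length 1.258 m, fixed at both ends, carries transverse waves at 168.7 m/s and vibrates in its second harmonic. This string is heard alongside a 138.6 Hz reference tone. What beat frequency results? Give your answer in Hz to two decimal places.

4.50 Hz

For a string fixed at both ends, f_n = n·v/(2L) = 2·168.7/(2·1.258) = 134.1017 Hz.
f_beat = |134.1017 − 138.6| = 4.50 Hz.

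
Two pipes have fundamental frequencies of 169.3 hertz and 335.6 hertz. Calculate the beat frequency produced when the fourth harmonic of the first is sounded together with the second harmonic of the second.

Fourth harmonic of the first: 4·169.3 = 677.2 Hz.
Second harmonic of the second: 2·335.6 = 671.2 Hz.
f_beat = |677.2 − 671.2| = 6.0 Hz.

6.0 Hz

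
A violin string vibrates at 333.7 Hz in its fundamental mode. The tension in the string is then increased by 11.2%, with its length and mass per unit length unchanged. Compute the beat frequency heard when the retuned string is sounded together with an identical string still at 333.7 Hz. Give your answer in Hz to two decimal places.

18.19 Hz

For a string, f ∝ √T, so the new frequency is 333.7·√1.112 = 351.8914 Hz.
f_beat = |351.8914 − 333.7| = 18.19 Hz.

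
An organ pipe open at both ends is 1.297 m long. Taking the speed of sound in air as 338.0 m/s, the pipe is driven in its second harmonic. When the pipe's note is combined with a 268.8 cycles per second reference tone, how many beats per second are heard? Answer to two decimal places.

Open pipe: f_n = n·v/(2L) = 2·338.0/(2·1.297) = 260.6014 Hz.
f_beat = |260.6014 − 268.8| = 8.20 Hz.

8.20 Hz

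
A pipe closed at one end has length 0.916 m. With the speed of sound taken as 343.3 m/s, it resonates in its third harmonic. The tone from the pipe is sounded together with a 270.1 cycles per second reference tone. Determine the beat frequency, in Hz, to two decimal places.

10.99 Hz

Closed pipe (odd harmonics): f_n = n·v/(4L) = 3·343.3/(4·0.916) = 281.0862 Hz.
f_beat = |281.0862 − 270.1| = 10.99 Hz.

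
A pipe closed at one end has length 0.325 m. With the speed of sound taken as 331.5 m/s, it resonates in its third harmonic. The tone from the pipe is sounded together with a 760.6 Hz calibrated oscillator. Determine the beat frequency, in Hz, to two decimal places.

Closed pipe (odd harmonics): f_n = n·v/(4L) = 3·331.5/(4·0.325) = 765.0000 Hz.
f_beat = |765.0000 − 760.6| = 4.40 Hz.

4.40 Hz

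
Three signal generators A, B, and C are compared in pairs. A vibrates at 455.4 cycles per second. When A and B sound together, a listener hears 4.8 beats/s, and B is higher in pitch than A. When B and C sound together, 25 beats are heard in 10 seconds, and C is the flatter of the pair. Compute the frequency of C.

B is above A, so f_B = 455.4 + 4.8 = 460.2 Hz.
B–C: Beat frequency = 25/10 = 2.5 Hz.
C is below B, so f_C = 460.2 − 2.5 = 457.7 Hz.

457.7 Hz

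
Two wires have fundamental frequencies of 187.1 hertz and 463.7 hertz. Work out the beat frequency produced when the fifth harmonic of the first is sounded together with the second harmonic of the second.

Fifth harmonic of the first: 5·187.1 = 935.5 Hz.
Second harmonic of the second: 2·463.7 = 927.4 Hz.
f_beat = |935.5 − 927.4| = 8.1 Hz.

8.1 Hz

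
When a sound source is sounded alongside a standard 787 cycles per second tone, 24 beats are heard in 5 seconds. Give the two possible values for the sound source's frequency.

782.2 Hz or 791.8 Hz

Beat frequency = 24/5 = 4.8 Hz.
|f − 787| = 4.8, so f = 787 ± 4.8.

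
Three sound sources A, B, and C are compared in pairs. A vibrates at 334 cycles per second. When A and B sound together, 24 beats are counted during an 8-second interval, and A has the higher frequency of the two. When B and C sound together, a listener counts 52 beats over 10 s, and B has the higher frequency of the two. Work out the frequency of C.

325.8 Hz

A–B: Beat frequency = 24/8 = 3 Hz.
B is below A, so f_B = 334 − 3 = 331 Hz.
B–C: Beat frequency = 52/10 = 5.2 Hz.
C is below B, so f_C = 331 − 5.2 = 325.8 Hz.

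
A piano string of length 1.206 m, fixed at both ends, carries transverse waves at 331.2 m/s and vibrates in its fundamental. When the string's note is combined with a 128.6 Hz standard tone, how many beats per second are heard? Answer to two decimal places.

For a string fixed at both ends, f_n = n·v/(2L) = 1·331.2/(2·1.206) = 137.3134 Hz.
f_beat = |137.3134 − 128.6| = 8.71 Hz.

8.71 Hz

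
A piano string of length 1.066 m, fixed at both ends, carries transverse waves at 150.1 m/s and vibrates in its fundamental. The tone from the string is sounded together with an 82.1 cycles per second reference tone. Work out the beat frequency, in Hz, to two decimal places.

11.70 Hz

For a string fixed at both ends, f_n = n·v/(2L) = 1·150.1/(2·1.066) = 70.4034 Hz.
f_beat = |70.4034 − 82.1| = 11.70 Hz.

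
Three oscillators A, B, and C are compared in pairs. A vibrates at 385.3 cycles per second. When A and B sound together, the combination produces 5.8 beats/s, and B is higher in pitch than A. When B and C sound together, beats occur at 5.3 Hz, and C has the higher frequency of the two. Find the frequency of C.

396.4 Hz

B is above A, so f_B = 385.3 + 5.8 = 391.1 Hz.
C is above B, so f_C = 391.1 + 5.3 = 396.4 Hz.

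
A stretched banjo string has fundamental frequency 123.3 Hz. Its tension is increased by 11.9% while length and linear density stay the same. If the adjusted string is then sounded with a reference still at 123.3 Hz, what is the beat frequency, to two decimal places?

For a string, f ∝ √T, so the new frequency is 123.3·√1.119 = 130.4302 Hz.
f_beat = |130.4302 − 123.3| = 7.13 Hz.

7.13 Hz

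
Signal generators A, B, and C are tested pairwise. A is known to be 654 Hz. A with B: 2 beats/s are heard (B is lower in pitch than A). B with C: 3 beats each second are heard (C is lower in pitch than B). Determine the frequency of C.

B is below A, so f_B = 654 − 2 = 652 Hz.
C is below B, so f_C = 652 − 3 = 649 Hz.

649 Hz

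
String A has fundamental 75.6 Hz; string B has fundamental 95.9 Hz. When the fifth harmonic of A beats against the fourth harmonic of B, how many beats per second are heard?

5.6 Hz

Fifth harmonic of the first: 5·75.6 = 378.0 Hz.
Fourth harmonic of the second: 4·95.9 = 383.6 Hz.
f_beat = |378.0 − 383.6| = 5.6 Hz.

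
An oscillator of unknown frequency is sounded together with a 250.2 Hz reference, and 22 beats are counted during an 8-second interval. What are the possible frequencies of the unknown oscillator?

247.45 Hz or 252.95 Hz

Beat frequency = 22/8 = 2.75 Hz.
|f − 250.2| = 2.75, so f = 250.2 ± 2.75.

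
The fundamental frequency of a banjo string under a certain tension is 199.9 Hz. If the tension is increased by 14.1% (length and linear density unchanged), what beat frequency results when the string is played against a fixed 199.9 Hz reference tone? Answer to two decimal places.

For a string, f ∝ √T, so the new frequency is 199.9·√1.141 = 213.5284 Hz.
f_beat = |213.5284 − 199.9| = 13.63 Hz.

13.63 Hz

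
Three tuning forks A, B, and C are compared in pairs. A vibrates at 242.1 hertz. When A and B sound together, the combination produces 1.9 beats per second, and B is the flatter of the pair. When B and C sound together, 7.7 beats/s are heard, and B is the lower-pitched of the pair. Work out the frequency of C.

247.9 Hz

B is below A, so f_B = 242.1 − 1.9 = 240.2 Hz.
C is above B, so f_C = 240.2 + 7.7 = 247.9 Hz.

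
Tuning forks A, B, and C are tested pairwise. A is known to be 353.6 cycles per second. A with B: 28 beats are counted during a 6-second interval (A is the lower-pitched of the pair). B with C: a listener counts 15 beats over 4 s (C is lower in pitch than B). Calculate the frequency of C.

354.5167 Hz

A–B: Beat frequency = 28/6 = 4.6667 Hz.
B is above A, so f_B = 353.6 + 4.6667 = 358.2667 Hz.
B–C: Beat frequency = 15/4 = 3.75 Hz.
C is below B, so f_C = 358.2667 − 3.75 = 354.5167 Hz.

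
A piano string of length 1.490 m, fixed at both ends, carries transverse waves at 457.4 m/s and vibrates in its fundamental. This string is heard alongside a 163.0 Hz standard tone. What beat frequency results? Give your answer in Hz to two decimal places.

For a string fixed at both ends, f_n = n·v/(2L) = 1·457.4/(2·1.490) = 153.4899 Hz.
f_beat = |153.4899 − 163.0| = 9.51 Hz.

9.51 Hz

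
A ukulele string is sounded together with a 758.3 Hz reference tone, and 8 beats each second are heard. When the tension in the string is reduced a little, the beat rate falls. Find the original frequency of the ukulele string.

766.3 Hz

|f − 758.3| = 8, so the ukulele string was at either 750.3 Hz or 766.3 Hz.
Lower tension means lower frequency; the adjustment lowers the ukulele string's frequency.
The beat rate fell, so the adjustment moved the ukulele string toward 758.3 Hz — it must have started above the reference.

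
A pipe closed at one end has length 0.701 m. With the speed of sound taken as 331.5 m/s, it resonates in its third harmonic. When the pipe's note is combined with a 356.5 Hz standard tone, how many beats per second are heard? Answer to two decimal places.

1.83 Hz

Closed pipe (odd harmonics): f_n = n·v/(4L) = 3·331.5/(4·0.701) = 354.6719 Hz.
f_beat = |354.6719 − 356.5| = 1.83 Hz.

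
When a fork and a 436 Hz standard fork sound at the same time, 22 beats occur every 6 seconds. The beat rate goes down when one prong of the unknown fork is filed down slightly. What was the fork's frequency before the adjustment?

432.3333 Hz

Beat frequency = 22/6 = 3.6667 Hz.
|f − 436| = 3.6667, so the fork was at either 432.3333 Hz or 439.6667 Hz.
Filing a prong removes mass and raises the fork's frequency; the adjustment raises the fork's frequency.
The beat rate fell, so the adjustment moved the fork toward 436 Hz — it must have started below the reference.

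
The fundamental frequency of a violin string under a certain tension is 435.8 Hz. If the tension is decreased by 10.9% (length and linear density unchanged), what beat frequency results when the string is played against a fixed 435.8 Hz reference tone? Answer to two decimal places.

For a string, f ∝ √T, so the new frequency is 435.8·√0.891 = 411.3638 Hz.
f_beat = |411.3638 − 435.8| = 24.44 Hz.

24.44 Hz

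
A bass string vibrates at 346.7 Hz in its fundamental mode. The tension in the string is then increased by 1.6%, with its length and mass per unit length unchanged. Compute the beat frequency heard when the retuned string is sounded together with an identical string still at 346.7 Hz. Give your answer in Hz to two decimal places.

For a string, f ∝ √T, so the new frequency is 346.7·√1.016 = 349.4626 Hz.
f_beat = |349.4626 − 346.7| = 2.76 Hz.

2.76 Hz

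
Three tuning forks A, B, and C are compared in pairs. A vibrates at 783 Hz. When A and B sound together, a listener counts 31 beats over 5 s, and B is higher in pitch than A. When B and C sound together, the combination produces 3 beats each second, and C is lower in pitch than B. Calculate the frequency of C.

786.2 Hz

A–B: Beat frequency = 31/5 = 6.2 Hz.
B is above A, so f_B = 783 + 6.2 = 789.2 Hz.
C is below B, so f_C = 789.2 − 3 = 786.2 Hz.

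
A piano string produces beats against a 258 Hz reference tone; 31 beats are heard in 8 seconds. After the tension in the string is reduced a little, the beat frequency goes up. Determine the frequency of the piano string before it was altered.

254.125 Hz

Beat frequency = 31/8 = 3.875 Hz.
|f − 258| = 3.875, so the piano string was at either 254.125 Hz or 261.875 Hz.
Lower tension means lower frequency; the adjustment lowers the piano string's frequency.
The beat rate rose, so the adjustment moved the piano string further from 258 Hz — it was already below the reference.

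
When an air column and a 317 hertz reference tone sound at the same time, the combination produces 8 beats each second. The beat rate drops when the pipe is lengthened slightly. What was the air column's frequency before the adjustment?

|f − 317| = 8, so the air column was at either 309 Hz or 325 Hz.
A longer pipe has a lower fundamental; the adjustment lowers the air column's frequency.
The beat rate fell, so the adjustment moved the air column toward 317 Hz — it must have started above the reference.

325 Hz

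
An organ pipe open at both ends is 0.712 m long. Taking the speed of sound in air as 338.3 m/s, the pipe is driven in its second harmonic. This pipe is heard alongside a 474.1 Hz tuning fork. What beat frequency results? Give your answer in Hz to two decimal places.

Open pipe: f_n = n·v/(2L) = 2·338.3/(2·0.712) = 475.1404 Hz.
f_beat = |475.1404 − 474.1| = 1.04 Hz.

1.04 Hz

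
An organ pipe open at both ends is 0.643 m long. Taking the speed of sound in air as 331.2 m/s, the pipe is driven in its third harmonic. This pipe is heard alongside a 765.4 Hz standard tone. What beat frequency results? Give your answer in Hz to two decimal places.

Open pipe: f_n = n·v/(2L) = 3·331.2/(2·0.643) = 772.6283 Hz.
f_beat = |772.6283 − 765.4| = 7.23 Hz.

7.23 Hz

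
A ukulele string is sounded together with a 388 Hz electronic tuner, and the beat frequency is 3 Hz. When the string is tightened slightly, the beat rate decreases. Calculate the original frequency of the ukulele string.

385 Hz

|f − 388| = 3, so the ukulele string was at either 385 Hz or 391 Hz.
Increasing tension raises a string's frequency; the adjustment raises the ukulele string's frequency.
The beat rate fell, so the adjustment moved the ukulele string toward 388 Hz — it must have started below the reference.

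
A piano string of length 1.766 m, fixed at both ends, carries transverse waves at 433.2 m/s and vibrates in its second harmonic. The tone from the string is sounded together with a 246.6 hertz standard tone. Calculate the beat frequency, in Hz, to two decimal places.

1.30 Hz

For a string fixed at both ends, f_n = n·v/(2L) = 2·433.2/(2·1.766) = 245.3001 Hz.
f_beat = |245.3001 − 246.6| = 1.30 Hz.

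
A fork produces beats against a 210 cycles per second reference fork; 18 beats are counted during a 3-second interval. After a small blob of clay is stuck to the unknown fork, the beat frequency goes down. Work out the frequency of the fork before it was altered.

216 Hz

Beat frequency = 18/3 = 6 Hz.
|f − 210| = 6, so the fork was at either 204 Hz or 216 Hz.
Adding mass to a fork lowers its frequency; the adjustment lowers the fork's frequency.
The beat rate fell, so the adjustment moved the fork toward 210 Hz — it must have started above the reference.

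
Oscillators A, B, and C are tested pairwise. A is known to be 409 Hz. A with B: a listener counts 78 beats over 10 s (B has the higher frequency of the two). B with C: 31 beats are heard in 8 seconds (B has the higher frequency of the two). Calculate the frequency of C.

412.925 Hz

A–B: Beat frequency = 78/10 = 7.8 Hz.
B is above A, so f_B = 409 + 7.8 = 416.8 Hz.
B–C: Beat frequency = 31/8 = 3.875 Hz.
C is below B, so f_C = 416.8 − 3.875 = 412.925 Hz.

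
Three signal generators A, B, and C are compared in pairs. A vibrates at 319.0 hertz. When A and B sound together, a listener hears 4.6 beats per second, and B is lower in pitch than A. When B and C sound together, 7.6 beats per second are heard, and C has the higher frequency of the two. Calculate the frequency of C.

322 Hz

B is below A, so f_B = 319.0 − 4.6 = 314.4 Hz.
C is above B, so f_C = 314.4 + 7.6 = 322 Hz.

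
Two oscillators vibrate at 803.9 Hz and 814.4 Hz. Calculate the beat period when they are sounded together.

f_beat = |803.9 − 814.4| = 10.5 Hz.
Beat period T = 1 / f_beat = 1 / 10.5 s.

0.095 s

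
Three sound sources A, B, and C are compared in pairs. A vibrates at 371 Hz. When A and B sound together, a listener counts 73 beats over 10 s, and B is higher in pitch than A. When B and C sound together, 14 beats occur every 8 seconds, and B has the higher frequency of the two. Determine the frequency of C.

376.55 Hz

A–B: Beat frequency = 73/10 = 7.3 Hz.
B is above A, so f_B = 371 + 7.3 = 378.3 Hz.
B–C: Beat frequency = 14/8 = 1.75 Hz.
C is below B, so f_C = 378.3 − 1.75 = 376.55 Hz.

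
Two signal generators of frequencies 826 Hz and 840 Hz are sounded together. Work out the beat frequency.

f_beat = |f₁ − f₂|.
|826 − 840| = 14 Hz.

14 Hz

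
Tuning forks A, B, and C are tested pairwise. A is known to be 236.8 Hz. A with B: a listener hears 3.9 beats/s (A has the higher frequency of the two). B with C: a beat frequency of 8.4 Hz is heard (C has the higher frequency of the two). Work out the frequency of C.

B is below A, so f_B = 236.8 − 3.9 = 232.9 Hz.
C is above B, so f_C = 232.9 + 8.4 = 241.3 Hz.

241.3 Hz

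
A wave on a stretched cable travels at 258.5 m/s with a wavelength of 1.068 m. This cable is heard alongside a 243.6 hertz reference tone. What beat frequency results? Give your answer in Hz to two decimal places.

1.56 Hz

Source frequency f = v/λ = 258.5/1.068 = 242.0412 Hz.
f_beat = |242.0412 − 243.6| = 1.56 Hz.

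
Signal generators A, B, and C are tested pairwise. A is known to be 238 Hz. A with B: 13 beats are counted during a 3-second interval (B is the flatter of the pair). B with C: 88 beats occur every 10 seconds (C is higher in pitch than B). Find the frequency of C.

A–B: Beat frequency = 13/3 = 4.3333 Hz.
B is below A, so f_B = 238 − 4.3333 = 233.6667 Hz.
B–C: Beat frequency = 88/10 = 8.8 Hz.
C is above B, so f_C = 233.6667 + 8.8 = 242.4667 Hz.

242.4667 Hz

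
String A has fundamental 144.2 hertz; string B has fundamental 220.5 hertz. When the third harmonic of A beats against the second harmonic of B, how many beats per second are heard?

8.4 Hz

Third harmonic of the first: 3·144.2 = 432.6 Hz.
Second harmonic of the second: 2·220.5 = 441.0 Hz.
f_beat = |432.6 − 441.0| = 8.4 Hz.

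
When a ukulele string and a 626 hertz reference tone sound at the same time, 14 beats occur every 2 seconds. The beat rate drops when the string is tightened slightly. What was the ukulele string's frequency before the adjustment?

619 Hz

Beat frequency = 14/2 = 7 Hz.
|f − 626| = 7, so the ukulele string was at either 619 Hz or 633 Hz.
Increasing tension raises a string's frequency; the adjustment raises the ukulele string's frequency.
The beat rate fell, so the adjustment moved the ukulele string toward 626 Hz — it must have started below the reference.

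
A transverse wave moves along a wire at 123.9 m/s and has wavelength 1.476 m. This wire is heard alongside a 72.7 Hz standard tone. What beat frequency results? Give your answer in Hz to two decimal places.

Source frequency f = v/λ = 123.9/1.476 = 83.9431 Hz.
f_beat = |83.9431 − 72.7| = 11.24 Hz.

11.24 Hz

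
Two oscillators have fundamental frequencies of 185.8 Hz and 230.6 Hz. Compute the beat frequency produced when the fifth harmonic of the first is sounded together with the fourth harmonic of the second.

Fifth harmonic of the first: 5·185.8 = 929.0 Hz.
Fourth harmonic of the second: 4·230.6 = 922.4 Hz.
f_beat = |929.0 − 922.4| = 6.6 Hz.

6.6 Hz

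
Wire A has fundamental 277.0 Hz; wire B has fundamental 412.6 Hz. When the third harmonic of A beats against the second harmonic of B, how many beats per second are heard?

5.8 Hz

Third harmonic of the first: 3·277.0 = 831.0 Hz.
Second harmonic of the second: 2·412.6 = 825.2 Hz.
f_beat = |831.0 − 825.2| = 5.8 Hz.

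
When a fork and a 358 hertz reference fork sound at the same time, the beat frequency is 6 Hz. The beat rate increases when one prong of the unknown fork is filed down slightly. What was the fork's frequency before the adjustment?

364 Hz

|f − 358| = 6, so the fork was at either 352 Hz or 364 Hz.
Filing a prong removes mass and raises the fork's frequency; the adjustment raises the fork's frequency.
The beat rate rose, so the adjustment moved the fork further from 358 Hz — it was already above the reference.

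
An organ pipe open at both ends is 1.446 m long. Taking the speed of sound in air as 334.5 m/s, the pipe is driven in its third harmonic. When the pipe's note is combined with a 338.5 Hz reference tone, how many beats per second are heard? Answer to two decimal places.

Open pipe: f_n = n·v/(2L) = 3·334.5/(2·1.446) = 346.9917 Hz.
f_beat = |346.9917 − 338.5| = 8.49 Hz.

8.49 Hz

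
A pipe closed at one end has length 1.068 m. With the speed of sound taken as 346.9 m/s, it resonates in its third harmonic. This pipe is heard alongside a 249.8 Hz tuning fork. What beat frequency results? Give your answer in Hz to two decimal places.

6.19 Hz

Closed pipe (odd harmonics): f_n = n·v/(4L) = 3·346.9/(4·1.068) = 243.6096 Hz.
f_beat = |243.6096 − 249.8| = 6.19 Hz.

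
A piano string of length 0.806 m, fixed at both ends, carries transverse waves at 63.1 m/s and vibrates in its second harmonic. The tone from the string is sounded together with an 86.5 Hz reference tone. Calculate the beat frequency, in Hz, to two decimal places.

8.21 Hz

For a string fixed at both ends, f_n = n·v/(2L) = 2·63.1/(2·0.806) = 78.2878 Hz.
f_beat = |78.2878 − 86.5| = 8.21 Hz.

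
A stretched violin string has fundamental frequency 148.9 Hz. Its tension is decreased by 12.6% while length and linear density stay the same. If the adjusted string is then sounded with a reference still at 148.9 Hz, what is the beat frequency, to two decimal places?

9.70 Hz

For a string, f ∝ √T, so the new frequency is 148.9·√0.874 = 139.2036 Hz.
f_beat = |139.2036 − 148.9| = 9.70 Hz.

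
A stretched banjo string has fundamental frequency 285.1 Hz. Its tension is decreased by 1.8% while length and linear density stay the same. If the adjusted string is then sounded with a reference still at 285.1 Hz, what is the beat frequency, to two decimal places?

2.58 Hz

For a string, f ∝ √T, so the new frequency is 285.1·√0.982 = 282.5224 Hz.
f_beat = |282.5224 − 285.1| = 2.58 Hz.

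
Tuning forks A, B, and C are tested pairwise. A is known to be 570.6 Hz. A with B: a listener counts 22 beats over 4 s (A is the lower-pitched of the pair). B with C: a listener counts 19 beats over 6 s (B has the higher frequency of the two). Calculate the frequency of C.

A–B: Beat frequency = 22/4 = 5.5 Hz.
B is above A, so f_B = 570.6 + 5.5 = 576.1 Hz.
B–C: Beat frequency = 19/6 = 3.1667 Hz.
C is below B, so f_C = 576.1 − 3.1667 = 572.9333 Hz.

572.9333 Hz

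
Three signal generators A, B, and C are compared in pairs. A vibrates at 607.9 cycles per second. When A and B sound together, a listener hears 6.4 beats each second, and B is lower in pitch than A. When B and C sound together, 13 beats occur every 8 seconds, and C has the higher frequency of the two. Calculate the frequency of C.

B is below A, so f_B = 607.9 − 6.4 = 601.5 Hz.
B–C: Beat frequency = 13/8 = 1.625 Hz.
C is above B, so f_C = 601.5 + 1.625 = 603.125 Hz.

603.125 Hz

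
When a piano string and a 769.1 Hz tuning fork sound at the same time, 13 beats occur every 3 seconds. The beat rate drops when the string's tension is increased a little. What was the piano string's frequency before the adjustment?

Beat frequency = 13/3 = 4.3333 Hz.
|f − 769.1| = 4.3333, so the piano string was at either 764.7667 Hz or 773.4333 Hz.
Higher tension means higher frequency; the adjustment raises the piano string's frequency.
The beat rate fell, so the adjustment moved the piano string toward 769.1 Hz — it must have started below the reference.

764.7667 Hz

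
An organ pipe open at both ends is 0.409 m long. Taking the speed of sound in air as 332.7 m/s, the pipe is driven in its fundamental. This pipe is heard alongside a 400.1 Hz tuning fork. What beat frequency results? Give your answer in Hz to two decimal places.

6.62 Hz

Open pipe: f_n = n·v/(2L) = 1·332.7/(2·0.409) = 406.7237 Hz.
f_beat = |406.7237 − 400.1| = 6.62 Hz.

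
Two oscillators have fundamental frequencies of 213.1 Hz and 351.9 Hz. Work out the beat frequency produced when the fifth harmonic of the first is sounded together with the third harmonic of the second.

9.8 Hz

Fifth harmonic of the first: 5·213.1 = 1065.5 Hz.
Third harmonic of the second: 3·351.9 = 1055.7 Hz.
f_beat = |1065.5 − 1055.7| = 9.8 Hz.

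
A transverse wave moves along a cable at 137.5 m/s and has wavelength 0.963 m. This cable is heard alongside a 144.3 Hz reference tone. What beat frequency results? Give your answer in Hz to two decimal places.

Source frequency f = v/λ = 137.5/0.963 = 142.7830 Hz.
f_beat = |142.7830 − 144.3| = 1.52 Hz.

1.52 Hz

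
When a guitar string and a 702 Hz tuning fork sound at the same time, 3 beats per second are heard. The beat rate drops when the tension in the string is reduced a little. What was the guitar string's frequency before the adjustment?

|f − 702| = 3, so the guitar string was at either 699 Hz or 705 Hz.
Lower tension means lower frequency; the adjustment lowers the guitar string's frequency.
The beat rate fell, so the adjustment moved the guitar string toward 702 Hz — it must have started above the reference.

705 Hz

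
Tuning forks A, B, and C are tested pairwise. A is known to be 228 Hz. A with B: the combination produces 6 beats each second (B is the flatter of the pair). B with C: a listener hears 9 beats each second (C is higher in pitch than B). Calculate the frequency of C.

B is below A, so f_B = 228 − 6 = 222 Hz.
C is above B, so f_C = 222 + 9 = 231 Hz.

231 Hz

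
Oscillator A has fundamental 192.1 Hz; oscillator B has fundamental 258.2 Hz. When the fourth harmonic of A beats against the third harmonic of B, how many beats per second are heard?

6.2 Hz

Fourth harmonic of the first: 4·192.1 = 768.4 Hz.
Third harmonic of the second: 3·258.2 = 774.6 Hz.
f_beat = |768.4 − 774.6| = 6.2 Hz.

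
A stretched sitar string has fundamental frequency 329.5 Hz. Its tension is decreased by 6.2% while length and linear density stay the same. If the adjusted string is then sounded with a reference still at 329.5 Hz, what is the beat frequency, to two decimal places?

For a string, f ∝ √T, so the new frequency is 329.5·√0.938 = 319.1221 Hz.
f_beat = |319.1221 − 329.5| = 10.38 Hz.

10.38 Hz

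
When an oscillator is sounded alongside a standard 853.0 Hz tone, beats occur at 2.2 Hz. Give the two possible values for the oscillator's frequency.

850.8 Hz or 855.2 Hz

|f − 853.0| = 2.2, so f = 853.0 ± 2.2.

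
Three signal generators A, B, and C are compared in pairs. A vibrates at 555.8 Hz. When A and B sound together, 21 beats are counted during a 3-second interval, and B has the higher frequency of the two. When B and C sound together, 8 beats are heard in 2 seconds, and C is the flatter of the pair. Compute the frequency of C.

A–B: Beat frequency = 21/3 = 7 Hz.
B is above A, so f_B = 555.8 + 7 = 562.8 Hz.
B–C: Beat frequency = 8/2 = 4 Hz.
C is below B, so f_C = 562.8 − 4 = 558.8 Hz.

558.8 Hz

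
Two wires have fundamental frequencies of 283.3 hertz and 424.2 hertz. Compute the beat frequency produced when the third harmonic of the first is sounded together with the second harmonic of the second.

Third harmonic of the first: 3·283.3 = 849.9 Hz.
Second harmonic of the second: 2·424.2 = 848.4 Hz.
f_beat = |849.9 − 848.4| = 1.5 Hz.

1.5 Hz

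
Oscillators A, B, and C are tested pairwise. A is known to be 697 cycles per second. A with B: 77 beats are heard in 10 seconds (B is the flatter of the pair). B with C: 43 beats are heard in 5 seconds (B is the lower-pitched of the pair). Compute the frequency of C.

697.9 Hz

A–B: Beat frequency = 77/10 = 7.7 Hz.
B is below A, so f_B = 697 − 7.7 = 689.3 Hz.
B–C: Beat frequency = 43/5 = 8.6 Hz.
C is above B, so f_C = 689.3 + 8.6 = 697.9 Hz.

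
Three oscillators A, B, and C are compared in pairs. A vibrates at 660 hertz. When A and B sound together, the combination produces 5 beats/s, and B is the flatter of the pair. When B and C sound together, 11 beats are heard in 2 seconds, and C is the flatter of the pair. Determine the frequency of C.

B is below A, so f_B = 660 − 5 = 655 Hz.
B–C: Beat frequency = 11/2 = 5.5 Hz.
C is below B, so f_C = 655 − 5.5 = 649.5 Hz.

649.5 Hz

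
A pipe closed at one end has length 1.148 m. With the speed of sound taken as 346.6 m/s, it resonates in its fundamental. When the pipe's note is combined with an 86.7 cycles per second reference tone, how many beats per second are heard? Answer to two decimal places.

Closed pipe (odd harmonics): f_n = n·v/(4L) = 1·346.6/(4·1.148) = 75.4791 Hz.
f_beat = |75.4791 − 86.7| = 11.22 Hz.

11.22 Hz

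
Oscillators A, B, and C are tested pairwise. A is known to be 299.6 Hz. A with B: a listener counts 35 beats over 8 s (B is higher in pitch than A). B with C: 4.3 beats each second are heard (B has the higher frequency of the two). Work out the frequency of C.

299.675 Hz

A–B: Beat frequency = 35/8 = 4.375 Hz.
B is above A, so f_B = 299.6 + 4.375 = 303.975 Hz.
C is below B, so f_C = 303.975 − 4.3 = 299.675 Hz.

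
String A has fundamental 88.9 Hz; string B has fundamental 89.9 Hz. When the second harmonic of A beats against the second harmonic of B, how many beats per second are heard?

Second harmonic of the first: 2·88.9 = 177.8 Hz.
Second harmonic of the second: 2·89.9 = 179.8 Hz.
f_beat = |177.8 − 179.8| = 2.0 Hz.

2.0 Hz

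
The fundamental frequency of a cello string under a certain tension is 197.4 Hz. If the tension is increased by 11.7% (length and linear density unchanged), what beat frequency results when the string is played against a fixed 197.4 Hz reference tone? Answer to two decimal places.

For a string, f ∝ √T, so the new frequency is 197.4·√1.117 = 208.6285 Hz.
f_beat = |208.6285 − 197.4| = 11.23 Hz.

11.23 Hz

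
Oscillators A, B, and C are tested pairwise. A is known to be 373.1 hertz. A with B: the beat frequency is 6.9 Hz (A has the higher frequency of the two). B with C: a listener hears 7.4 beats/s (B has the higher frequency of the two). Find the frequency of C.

358.8 Hz

B is below A, so f_B = 373.1 − 6.9 = 366.2 Hz.
C is below B, so f_C = 366.2 − 7.4 = 358.8 Hz.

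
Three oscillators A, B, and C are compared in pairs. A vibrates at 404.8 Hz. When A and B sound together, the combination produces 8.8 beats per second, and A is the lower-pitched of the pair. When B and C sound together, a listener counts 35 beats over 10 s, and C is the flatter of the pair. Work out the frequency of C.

B is above A, so f_B = 404.8 + 8.8 = 413.6 Hz.
B–C: Beat frequency = 35/10 = 3.5 Hz.
C is below B, so f_C = 413.6 − 3.5 = 410.1 Hz.

410.1 Hz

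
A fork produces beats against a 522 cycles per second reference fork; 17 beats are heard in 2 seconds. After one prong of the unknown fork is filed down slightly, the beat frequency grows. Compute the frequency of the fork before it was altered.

Beat frequency = 17/2 = 8.5 Hz.
|f − 522| = 8.5, so the fork was at either 513.5 Hz or 530.5 Hz.
Filing a prong removes mass and raises the fork's frequency; the adjustment raises the fork's frequency.
The beat rate rose, so the adjustment moved the fork further from 522 Hz — it was already above the reference.

530.5 Hz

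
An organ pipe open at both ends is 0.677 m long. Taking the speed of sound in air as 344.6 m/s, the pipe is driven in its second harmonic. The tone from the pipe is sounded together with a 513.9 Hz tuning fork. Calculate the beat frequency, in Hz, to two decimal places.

4.89 Hz

Open pipe: f_n = n·v/(2L) = 2·344.6/(2·0.677) = 509.0103 Hz.
f_beat = |509.0103 − 513.9| = 4.89 Hz.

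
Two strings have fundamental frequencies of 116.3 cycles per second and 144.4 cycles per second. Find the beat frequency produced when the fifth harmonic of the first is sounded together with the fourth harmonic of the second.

3.9 Hz

Fifth harmonic of the first: 5·116.3 = 581.5 Hz.
Fourth harmonic of the second: 4·144.4 = 577.6 Hz.
f_beat = |581.5 − 577.6| = 3.9 Hz.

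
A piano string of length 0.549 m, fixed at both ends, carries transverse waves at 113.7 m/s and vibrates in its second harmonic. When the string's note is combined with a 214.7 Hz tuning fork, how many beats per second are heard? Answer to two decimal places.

7.60 Hz

For a string fixed at both ends, f_n = n·v/(2L) = 2·113.7/(2·0.549) = 207.1038 Hz.
f_beat = |207.1038 − 214.7| = 7.60 Hz.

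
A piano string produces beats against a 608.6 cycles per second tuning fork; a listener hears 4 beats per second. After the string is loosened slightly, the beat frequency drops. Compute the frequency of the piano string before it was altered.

612.6 Hz

|f − 608.6| = 4, so the piano string was at either 604.6 Hz or 612.6 Hz.
Reducing tension lowers a string's frequency; the adjustment lowers the piano string's frequency.
The beat rate fell, so the adjustment moved the piano string toward 608.6 Hz — it must have started above the reference.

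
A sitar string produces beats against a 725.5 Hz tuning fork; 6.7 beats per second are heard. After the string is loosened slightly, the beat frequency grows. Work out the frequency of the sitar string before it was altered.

|f − 725.5| = 6.7, so the sitar string was at either 718.8 Hz or 732.2 Hz.
Reducing tension lowers a string's frequency; the adjustment lowers the sitar string's frequency.
The beat rate rose, so the adjustment moved the sitar string further from 725.5 Hz — it was already below the reference.

718.8 Hz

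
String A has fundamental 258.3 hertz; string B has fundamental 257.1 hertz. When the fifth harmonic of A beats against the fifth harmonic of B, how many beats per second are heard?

6.0 Hz

Fifth harmonic of the first: 5·258.3 = 1291.5 Hz.
Fifth harmonic of the second: 5·257.1 = 1285.5 Hz.
f_beat = |1291.5 − 1285.5| = 6.0 Hz.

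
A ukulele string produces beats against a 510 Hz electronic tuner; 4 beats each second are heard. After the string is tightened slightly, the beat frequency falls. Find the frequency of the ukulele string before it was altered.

506 Hz

|f − 510| = 4, so the ukulele string was at either 506 Hz or 514 Hz.
Increasing tension raises a string's frequency; the adjustment raises the ukulele string's frequency.
The beat rate fell, so the adjustment moved the ukulele string toward 510 Hz — it must have started below the reference.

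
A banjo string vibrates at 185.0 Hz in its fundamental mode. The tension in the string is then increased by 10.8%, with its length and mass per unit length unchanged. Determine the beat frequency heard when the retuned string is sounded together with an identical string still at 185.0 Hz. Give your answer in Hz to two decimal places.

9.73 Hz

For a string, f ∝ √T, so the new frequency is 185.0·√1.108 = 194.7339 Hz.
f_beat = |194.7339 − 185.0| = 9.73 Hz.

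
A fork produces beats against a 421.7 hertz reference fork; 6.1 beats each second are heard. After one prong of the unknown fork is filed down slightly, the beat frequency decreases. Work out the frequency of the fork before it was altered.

|f − 421.7| = 6.1, so the fork was at either 415.6 Hz or 427.8 Hz.
Filing a prong removes mass and raises the fork's frequency; the adjustment raises the fork's frequency.
The beat rate fell, so the adjustment moved the fork toward 421.7 Hz — it must have started below the reference.

415.6 Hz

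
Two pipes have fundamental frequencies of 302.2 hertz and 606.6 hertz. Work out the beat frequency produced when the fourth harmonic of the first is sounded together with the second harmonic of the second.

4.4 Hz

Fourth harmonic of the first: 4·302.2 = 1208.8 Hz.
Second harmonic of the second: 2·606.6 = 1213.2 Hz.
f_beat = |1208.8 − 1213.2| = 4.4 Hz.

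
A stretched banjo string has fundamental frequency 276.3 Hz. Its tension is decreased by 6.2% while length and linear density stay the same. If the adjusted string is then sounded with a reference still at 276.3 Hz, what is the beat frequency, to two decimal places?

8.70 Hz

For a string, f ∝ √T, so the new frequency is 276.3·√0.938 = 267.5977 Hz.
f_beat = |267.5977 − 276.3| = 8.70 Hz.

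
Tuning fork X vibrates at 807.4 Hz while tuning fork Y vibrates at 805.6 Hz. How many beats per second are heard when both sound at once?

1.8 Hz

f_beat = |f₁ − f₂|.
|807.4 − 805.6| = 1.8 Hz.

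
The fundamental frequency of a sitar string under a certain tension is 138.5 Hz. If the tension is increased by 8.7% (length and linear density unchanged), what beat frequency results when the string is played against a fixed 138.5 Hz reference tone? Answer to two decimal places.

5.90 Hz

For a string, f ∝ √T, so the new frequency is 138.5·√1.087 = 144.3991 Hz.
f_beat = |144.3991 − 138.5| = 5.90 Hz.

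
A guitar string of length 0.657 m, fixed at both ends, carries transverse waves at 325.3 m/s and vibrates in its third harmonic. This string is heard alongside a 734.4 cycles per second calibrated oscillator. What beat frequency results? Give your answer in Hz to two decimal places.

For a string fixed at both ends, f_n = n·v/(2L) = 3·325.3/(2·0.657) = 742.6941 Hz.
f_beat = |742.6941 − 734.4| = 8.29 Hz.

8.29 Hz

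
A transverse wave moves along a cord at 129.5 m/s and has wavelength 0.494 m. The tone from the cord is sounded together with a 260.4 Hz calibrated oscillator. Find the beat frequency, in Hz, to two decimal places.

1.75 Hz

Source frequency f = v/λ = 129.5/0.494 = 262.1457 Hz.
f_beat = |262.1457 − 260.4| = 1.75 Hz.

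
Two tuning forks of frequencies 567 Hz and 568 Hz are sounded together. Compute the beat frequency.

Beats arise from superposition of two nearby frequencies; the beat rate is |f₁ − f₂|.
|567 − 568| = 1 Hz.

1 Hz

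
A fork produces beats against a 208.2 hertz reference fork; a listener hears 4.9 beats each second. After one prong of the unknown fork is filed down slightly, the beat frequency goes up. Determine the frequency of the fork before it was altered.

|f − 208.2| = 4.9, so the fork was at either 203.3 Hz or 213.1 Hz.
Filing a prong removes mass and raises the fork's frequency; the adjustment raises the fork's frequency.
The beat rate rose, so the adjustment moved the fork further from 208.2 Hz — it was already above the reference.

213.1 Hz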